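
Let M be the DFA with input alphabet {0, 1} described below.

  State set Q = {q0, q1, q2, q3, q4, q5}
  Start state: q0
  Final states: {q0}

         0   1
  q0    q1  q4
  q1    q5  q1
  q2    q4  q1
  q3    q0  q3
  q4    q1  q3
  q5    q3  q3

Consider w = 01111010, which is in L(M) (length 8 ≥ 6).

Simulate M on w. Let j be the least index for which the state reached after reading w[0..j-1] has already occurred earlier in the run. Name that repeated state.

q1

Run of M on w = 0 1 1 1 1 0 1 0:
  step 0: q0  (start)
  step 1: q1  (read 0: q0→q1)
  step 2: q1  (read 1: q1→q1)   ← first repeat (q1 seen earlier)
  step 3: q1  (read 1: q1→q1)
  step 4: q1  (read 1: q1→q1)
  step 5: q1  (read 1: q1→q1)
  step 6: q5  (read 0: q1→q5)
  step 7: q3  (read 1: q5→q3)
  step 8: q0  (read 0: q3→q0)

The earliest repeat is at step j = 2: M is in q1, which it already visited at step i = 1.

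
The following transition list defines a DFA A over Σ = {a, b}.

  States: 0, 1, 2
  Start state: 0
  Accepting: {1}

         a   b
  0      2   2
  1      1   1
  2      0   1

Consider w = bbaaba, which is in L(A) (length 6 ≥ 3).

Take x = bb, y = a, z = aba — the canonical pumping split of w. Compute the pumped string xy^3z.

bbaaaaba

xy^3z = bb·a·a·a·aba = bbaaaaba.
Reading y = a takes A from 1 back to 1, so after x·y·y·y the machine is still in 1, and z then leads to the accepting state 1. Hence bbaaaaba ∈ L(A).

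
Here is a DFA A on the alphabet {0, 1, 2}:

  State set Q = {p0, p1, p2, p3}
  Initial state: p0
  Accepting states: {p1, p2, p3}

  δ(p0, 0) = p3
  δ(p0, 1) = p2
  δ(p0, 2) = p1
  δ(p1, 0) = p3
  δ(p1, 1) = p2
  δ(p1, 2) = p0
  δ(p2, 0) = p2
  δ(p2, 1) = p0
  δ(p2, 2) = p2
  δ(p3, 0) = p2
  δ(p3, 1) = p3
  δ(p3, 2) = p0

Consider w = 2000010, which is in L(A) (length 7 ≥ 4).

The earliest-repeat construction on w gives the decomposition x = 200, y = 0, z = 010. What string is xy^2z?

xy^2z = 200·0·0·010 = 20000010.
Reading y = 0 takes A from p2 back to p2, so after x·y·y the machine is still in p2, and z then leads to the accepting state p3. Hence 20000010 ∈ L(A).

20000010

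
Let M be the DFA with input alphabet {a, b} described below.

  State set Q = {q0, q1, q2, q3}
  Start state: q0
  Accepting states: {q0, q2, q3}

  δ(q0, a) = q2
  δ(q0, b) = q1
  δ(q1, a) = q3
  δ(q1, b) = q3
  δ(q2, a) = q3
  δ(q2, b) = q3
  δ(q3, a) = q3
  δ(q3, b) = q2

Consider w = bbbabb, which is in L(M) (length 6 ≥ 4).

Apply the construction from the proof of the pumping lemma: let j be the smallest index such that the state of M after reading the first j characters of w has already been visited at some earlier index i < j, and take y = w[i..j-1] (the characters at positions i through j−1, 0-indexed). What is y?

ba

Run of M on w = b b b a b b:
  step 0: q0  (start)
  step 1: q1  (read b: q0→q1)
  step 2: q3  (read b: q1→q3)
  step 3: q2  (read b: q3→q2)
  step 4: q3  (read a: q2→q3)   ← first repeat (q3 seen earlier)
  step 5: q2  (read b: q3→q2)
  step 6: q3  (read b: q2→q3)

So i = 2, j = 4, giving x = w[0:2] = bb, y = w[2:4] = ba, z = w[4:6] = bb.
Check: |xy| = 4 ≤ 4 and |y| = 2 ≥ 1. Reading y takes M from q3 back to q3, so every xyⁱz is accepted.
Since M has 4 states, any run of length ≥ 4 visits 4+1 states, so by pigeonhole some state repeats within the first 4 steps — that repeat gives the pumpable loop.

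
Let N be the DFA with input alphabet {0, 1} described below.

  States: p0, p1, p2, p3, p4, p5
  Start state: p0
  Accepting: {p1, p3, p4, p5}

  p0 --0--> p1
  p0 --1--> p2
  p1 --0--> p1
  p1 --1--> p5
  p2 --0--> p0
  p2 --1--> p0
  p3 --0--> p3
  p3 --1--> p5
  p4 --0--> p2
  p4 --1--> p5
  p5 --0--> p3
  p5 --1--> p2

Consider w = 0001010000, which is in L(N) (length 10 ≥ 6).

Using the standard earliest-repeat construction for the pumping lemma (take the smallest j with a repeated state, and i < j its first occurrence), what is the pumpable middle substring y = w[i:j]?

0

State sequence: p0 -0-> p1 -0-> p1 -0-> p1 -1-> p5 -0-> p3 -1-> p5 -0-> p3 -0-> p3 -0-> p3 -0-> p3
First repeat at step 2: p1 was already visited.

So i = 1, j = 2, giving x = w[0:1] = 0, y = w[1:2] = 0, z = w[2:10] = 01010000.
Check: |xy| = 2 ≤ 6 and |y| = 1 ≥ 1. Reading y takes N from p1 back to p1, so every xyⁱz is accepted.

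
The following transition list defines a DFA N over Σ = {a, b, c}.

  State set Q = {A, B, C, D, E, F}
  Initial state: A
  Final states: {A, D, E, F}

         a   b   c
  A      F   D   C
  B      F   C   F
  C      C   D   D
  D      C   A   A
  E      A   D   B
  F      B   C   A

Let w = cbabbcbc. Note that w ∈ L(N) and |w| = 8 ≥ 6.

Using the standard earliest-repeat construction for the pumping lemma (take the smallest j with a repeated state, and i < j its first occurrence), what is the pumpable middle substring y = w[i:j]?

Run of N on w = c b a b b c b c:
  step 0: A  (start)
  step 1: C  (read c: A→C)
  step 2: D  (read b: C→D)
  step 3: C  (read a: D→C)   ← first repeat (C seen earlier)
  step 4: D  (read b: C→D)
  step 5: A  (read b: D→A)
  step 6: C  (read c: A→C)
  step 7: D  (read b: C→D)
  step 8: A  (read c: D→A)

So i = 1, j = 3, giving x = w[0:1] = c, y = w[1:3] = ba, z = w[3:8] = bbcbc.
Check: |xy| = 3 ≤ 6 and |y| = 2 ≥ 1. Reading y takes N from C back to C, so every xyⁱz is accepted.
With |Q| = 6, pigeonhole forces a state repeat no later than step 6; the substring read between the first and second visits to that state can be pumped.

ba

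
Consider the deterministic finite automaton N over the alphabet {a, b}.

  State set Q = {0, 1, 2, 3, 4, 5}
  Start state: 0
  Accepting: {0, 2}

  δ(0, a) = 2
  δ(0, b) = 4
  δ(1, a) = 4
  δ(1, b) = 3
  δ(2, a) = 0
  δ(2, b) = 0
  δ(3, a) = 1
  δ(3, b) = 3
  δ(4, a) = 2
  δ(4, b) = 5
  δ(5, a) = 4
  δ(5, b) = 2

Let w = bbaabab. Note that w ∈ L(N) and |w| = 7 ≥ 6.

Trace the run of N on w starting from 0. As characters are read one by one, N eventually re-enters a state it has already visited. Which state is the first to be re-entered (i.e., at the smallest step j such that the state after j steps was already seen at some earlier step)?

State sequence: 0 -b-> 4 -b-> 5 -a-> 4 -a-> 2 -b-> 0 -a-> 2 -b-> 0
First repeat at step 3: 4 was already visited.

The earliest repeat is at step j = 3: N is in 4, which it already visited at step i = 1.

4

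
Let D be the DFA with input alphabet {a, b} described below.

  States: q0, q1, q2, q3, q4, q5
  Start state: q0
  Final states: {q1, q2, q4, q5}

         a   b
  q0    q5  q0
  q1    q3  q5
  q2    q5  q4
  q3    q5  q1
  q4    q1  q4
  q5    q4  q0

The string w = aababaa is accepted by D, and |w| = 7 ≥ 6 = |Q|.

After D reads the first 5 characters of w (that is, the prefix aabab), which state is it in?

State sequence: q0 -a-> q5 -a-> q4 -b-> q4 -a-> q1 -b-> q5

After reading 5 characters, D is in state q5.

q5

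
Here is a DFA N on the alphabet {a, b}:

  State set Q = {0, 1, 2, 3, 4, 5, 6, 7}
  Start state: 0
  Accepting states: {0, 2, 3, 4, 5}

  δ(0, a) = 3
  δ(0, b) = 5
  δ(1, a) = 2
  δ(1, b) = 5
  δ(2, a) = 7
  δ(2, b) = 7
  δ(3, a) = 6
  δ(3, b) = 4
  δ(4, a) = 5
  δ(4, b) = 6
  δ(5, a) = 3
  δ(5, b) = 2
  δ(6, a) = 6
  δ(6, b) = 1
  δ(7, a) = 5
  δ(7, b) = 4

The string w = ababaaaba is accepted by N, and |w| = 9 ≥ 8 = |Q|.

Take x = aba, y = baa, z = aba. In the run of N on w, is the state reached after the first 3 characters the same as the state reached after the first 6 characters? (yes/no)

State sequence: 0 -a-> 3 -b-> 4 -a-> 5 -b-> 2 -a-> 7 -a-> 5

After x (step 3): 5. After xy (step 6): 5.
They match, so y = baa drives N around a cycle from 5 back to itself; pumping y any number of times keeps N in 5 before reading z, and xyⁱz ∈ L(N) for every i ≥ 0.

yes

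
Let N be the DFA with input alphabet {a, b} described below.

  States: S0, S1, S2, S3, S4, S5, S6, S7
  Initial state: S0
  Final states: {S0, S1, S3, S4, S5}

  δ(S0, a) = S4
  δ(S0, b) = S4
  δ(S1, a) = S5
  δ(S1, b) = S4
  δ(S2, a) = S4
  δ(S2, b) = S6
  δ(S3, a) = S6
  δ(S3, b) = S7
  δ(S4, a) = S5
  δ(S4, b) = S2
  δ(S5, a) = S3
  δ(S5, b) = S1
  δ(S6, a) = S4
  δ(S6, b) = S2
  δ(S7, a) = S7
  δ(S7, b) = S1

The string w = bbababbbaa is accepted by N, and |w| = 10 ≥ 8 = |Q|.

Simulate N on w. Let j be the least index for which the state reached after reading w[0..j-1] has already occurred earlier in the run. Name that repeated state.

S4

Run of N on w = b b a b a b b b a a:
  step 0: S0  (start)
  step 1: S4  (read b: S0→S4)
  step 2: S2  (read b: S4→S2)
  step 3: S4  (read a: S2→S4)   ← first repeat (S4 seen earlier)
  step 4: S2  (read b: S4→S2)
  step 5: S4  (read a: S2→S4)
  step 6: S2  (read b: S4→S2)
  step 7: S6  (read b: S2→S6)
  step 8: S2  (read b: S6→S2)
  step 9: S4  (read a: S2→S4)
  step 10: S5  (read a: S4→S5)

The earliest repeat is at step j = 3: N is in S4, which it already visited at step i = 1.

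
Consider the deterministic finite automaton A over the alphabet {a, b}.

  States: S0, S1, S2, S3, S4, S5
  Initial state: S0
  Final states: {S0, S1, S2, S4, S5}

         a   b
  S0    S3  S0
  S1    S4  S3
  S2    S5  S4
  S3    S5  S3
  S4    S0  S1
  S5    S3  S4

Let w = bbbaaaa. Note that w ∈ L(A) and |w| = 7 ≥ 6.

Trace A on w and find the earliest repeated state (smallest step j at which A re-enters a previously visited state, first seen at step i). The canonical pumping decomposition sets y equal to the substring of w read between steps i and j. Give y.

b

State sequence: S0 -b-> S0 -b-> S0 -b-> S0 -a-> S3 -a-> S5 -a-> S3 -a-> S5
First repeat at step 1: S0 was already visited.

So i = 0, j = 1, giving x = w[0:0] = ε, y = w[0:1] = b, z = w[1:7] = bbaaaa.
Check: |xy| = 1 ≤ 6 and |y| = 1 ≥ 1. Reading y takes A from S0 back to S0, so every xyⁱz is accepted.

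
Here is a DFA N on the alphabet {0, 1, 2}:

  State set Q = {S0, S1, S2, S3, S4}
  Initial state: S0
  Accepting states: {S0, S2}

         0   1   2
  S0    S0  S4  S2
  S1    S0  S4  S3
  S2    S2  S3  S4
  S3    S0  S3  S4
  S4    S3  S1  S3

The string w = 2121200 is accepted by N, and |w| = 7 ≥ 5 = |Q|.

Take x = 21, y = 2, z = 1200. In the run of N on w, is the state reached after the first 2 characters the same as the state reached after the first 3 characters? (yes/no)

no

State sequence: S0 -2-> S2 -1-> S3 -2-> S4

After x (step 2): S3. After xy (step 3): S4.
They differ (S3 ≠ S4), so y is not a cycle from the state after x; this split is not the one the pumping-lemma construction produces, and pumping y need not keep the string in L(N).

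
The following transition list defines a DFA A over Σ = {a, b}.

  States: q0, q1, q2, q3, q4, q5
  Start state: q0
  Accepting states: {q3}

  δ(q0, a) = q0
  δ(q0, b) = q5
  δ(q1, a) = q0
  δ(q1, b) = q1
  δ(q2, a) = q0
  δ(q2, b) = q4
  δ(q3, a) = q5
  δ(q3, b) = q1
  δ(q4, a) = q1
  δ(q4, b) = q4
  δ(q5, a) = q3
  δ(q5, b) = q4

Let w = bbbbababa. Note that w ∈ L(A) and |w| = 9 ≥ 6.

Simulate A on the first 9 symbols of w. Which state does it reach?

q3

State sequence: q0 -b-> q5 -b-> q4 -b-> q4 -b-> q4 -a-> q1 -b-> q1 -a-> q0 -b-> q5 -a-> q3

After reading 9 characters, A is in state q3.
(This kind of state-tracing is the core of the pumping-lemma construction: with 6 states, pigeonhole forces a repeat within the first 6 steps.)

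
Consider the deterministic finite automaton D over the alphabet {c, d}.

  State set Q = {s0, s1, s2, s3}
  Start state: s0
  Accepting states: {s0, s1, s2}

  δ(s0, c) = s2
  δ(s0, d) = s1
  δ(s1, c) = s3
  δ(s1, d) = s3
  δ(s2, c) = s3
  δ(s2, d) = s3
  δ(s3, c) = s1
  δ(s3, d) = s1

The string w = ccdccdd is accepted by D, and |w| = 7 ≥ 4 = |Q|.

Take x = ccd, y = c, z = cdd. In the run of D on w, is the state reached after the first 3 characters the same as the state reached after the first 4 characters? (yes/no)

Run of D on the first 4 characters of w = c c d c:
  step 0: s0  (start)
  step 1: s2  (read c: s0→s2)
  step 2: s3  (read c: s2→s3)
  step 3: s1  (read d: s3→s1)
  step 4: s3  (read c: s1→s3)

After x (step 3): s1. After xy (step 4): s3.
They differ (s1 ≠ s3), so y is not a cycle from the state after x; this split is not the one the pumping-lemma construction produces, and pumping y need not keep the string in L(D).

no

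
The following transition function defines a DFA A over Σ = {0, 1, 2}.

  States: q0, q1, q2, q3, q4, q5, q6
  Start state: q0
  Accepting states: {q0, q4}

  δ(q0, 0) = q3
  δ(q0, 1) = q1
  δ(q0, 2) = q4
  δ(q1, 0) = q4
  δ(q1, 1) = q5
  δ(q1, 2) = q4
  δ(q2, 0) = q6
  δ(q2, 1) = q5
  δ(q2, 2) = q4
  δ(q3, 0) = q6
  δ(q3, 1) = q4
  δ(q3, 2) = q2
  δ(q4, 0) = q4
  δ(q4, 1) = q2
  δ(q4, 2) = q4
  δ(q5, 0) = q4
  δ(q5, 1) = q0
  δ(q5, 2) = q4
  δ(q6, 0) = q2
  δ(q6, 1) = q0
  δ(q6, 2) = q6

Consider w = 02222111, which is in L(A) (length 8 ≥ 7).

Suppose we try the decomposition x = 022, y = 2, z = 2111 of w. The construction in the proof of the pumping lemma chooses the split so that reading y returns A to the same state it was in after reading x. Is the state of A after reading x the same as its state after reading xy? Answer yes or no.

State sequence: q0 -0-> q3 -2-> q2 -2-> q4 -2-> q4

After x (step 3): q4. After xy (step 4): q4.
They match, so y = 2 drives A around a cycle from q4 back to itself; pumping y any number of times keeps A in q4 before reading z, and xyⁱz ∈ L(A) for every i ≥ 0.

yes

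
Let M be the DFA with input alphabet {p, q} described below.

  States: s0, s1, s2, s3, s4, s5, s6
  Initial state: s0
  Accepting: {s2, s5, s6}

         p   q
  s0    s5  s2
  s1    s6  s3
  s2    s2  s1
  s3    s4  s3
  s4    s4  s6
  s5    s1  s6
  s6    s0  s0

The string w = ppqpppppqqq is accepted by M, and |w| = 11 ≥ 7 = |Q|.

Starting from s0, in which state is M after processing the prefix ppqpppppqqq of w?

s2

Run of M on the first 11 characters of w = p p q p p p p p q q q:
  step 0: s0  (start)
  step 1: s5  (read p: s0→s5)
  step 2: s1  (read p: s5→s1)
  step 3: s3  (read q: s1→s3)
  step 4: s4  (read p: s3→s4)
  step 5: s4  (read p: s4→s4)
  step 6: s4  (read p: s4→s4)
  step 7: s4  (read p: s4→s4)
  step 8: s4  (read p: s4→s4)
  step 9: s6  (read q: s4→s6)
  step 10: s0  (read q: s6→s0)
  step 11: s2  (read q: s0→s2)

After reading 11 characters, M is in state s2.
(This kind of state-tracing is the core of the pumping-lemma construction: with 7 states, pigeonhole forces a repeat within the first 7 steps.)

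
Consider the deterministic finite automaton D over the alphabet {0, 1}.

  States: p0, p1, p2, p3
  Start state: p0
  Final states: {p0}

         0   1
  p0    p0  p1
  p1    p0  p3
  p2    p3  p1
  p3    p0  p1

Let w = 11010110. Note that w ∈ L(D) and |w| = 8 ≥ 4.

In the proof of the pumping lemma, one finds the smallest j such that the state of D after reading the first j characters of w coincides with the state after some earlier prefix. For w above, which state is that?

p0

State sequence: p0 -1-> p1 -1-> p3 -0-> p0 -1-> p1 -0-> p0 -1-> p1 -1-> p3 -0-> p0
First repeat at step 3: p0 was already visited.

The earliest repeat is at step j = 3: D is in p0, which it already visited at step i = 0.
Pumping length from the standard proof: p = 4 (the number of states). The repeated state found above gives |xy| = j ≤ 4 and |y| = j − i ≥ 1.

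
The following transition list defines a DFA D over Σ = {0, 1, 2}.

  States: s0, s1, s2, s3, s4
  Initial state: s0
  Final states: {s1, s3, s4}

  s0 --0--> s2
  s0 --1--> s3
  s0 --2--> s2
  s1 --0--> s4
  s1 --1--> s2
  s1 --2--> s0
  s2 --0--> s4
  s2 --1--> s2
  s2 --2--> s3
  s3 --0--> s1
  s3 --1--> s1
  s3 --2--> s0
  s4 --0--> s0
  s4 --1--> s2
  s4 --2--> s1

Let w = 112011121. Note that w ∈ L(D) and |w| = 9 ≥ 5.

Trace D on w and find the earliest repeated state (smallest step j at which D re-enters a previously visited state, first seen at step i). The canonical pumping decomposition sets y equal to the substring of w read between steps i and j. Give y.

State sequence: s0 -1-> s3 -1-> s1 -2-> s0 -0-> s2 -1-> s2 -1-> s2 -1-> s2 -2-> s3 -1-> s1
First repeat at step 3: s0 was already visited.

So i = 0, j = 3, giving x = w[0:0] = ε, y = w[0:3] = 112, z = w[3:9] = 011121.
Check: |xy| = 3 ≤ 5 and |y| = 3 ≥ 1. Reading y takes D from s0 back to s0, so every xyⁱz is accepted.

112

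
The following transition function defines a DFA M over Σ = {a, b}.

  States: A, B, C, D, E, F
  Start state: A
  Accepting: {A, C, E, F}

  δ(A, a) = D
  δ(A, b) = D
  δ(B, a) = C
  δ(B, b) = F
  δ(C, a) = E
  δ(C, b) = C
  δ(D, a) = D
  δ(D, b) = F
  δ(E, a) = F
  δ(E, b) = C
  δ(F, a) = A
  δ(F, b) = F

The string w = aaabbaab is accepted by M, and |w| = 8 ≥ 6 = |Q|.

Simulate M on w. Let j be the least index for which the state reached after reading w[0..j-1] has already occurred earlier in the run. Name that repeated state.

D

State sequence: A -a-> D -a-> D -a-> D -b-> F -b-> F -a-> A -a-> D -b-> F
First repeat at step 2: D was already visited.

The earliest repeat is at step j = 2: M is in D, which it already visited at step i = 1.
Pumping length from the standard proof: p = 6 (the number of states). The repeated state found above gives |xy| = j ≤ 6 and |y| = j − i ≥ 1.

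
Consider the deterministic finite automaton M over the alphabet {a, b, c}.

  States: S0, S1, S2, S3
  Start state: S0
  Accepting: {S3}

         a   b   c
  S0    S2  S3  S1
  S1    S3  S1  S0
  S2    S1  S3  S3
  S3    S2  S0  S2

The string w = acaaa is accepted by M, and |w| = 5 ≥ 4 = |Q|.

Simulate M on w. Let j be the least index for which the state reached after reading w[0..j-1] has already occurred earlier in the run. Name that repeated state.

Run of M on w = a c a a a:
  step 0: S0  (start)
  step 1: S2  (read a: S0→S2)
  step 2: S3  (read c: S2→S3)
  step 3: S2  (read a: S3→S2)   ← first repeat (S2 seen earlier)
  step 4: S1  (read a: S2→S1)
  step 5: S3  (read a: S1→S3)

The earliest repeat is at step j = 3: M is in S2, which it already visited at step i = 1.

S2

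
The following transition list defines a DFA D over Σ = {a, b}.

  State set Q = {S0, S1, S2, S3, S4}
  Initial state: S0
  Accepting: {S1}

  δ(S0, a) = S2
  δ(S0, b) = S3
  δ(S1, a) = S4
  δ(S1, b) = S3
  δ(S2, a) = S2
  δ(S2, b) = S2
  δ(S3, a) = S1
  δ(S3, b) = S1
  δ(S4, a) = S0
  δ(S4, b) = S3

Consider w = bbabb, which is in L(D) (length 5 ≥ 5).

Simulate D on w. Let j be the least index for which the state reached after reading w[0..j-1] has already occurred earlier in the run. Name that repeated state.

Run of D on w = b b a b b:
  step 0: S0  (start)
  step 1: S3  (read b: S0→S3)
  step 2: S1  (read b: S3→S1)
  step 3: S4  (read a: S1→S4)
  step 4: S3  (read b: S4→S3)   ← first repeat (S3 seen earlier)
  step 5: S1  (read b: S3→S1)

The earliest repeat is at step j = 4: D is in S3, which it already visited at step i = 1.
With |Q| = 5, pigeonhole forces a state repeat no later than step 5; the substring read between the first and second visits to that state can be pumped.

S3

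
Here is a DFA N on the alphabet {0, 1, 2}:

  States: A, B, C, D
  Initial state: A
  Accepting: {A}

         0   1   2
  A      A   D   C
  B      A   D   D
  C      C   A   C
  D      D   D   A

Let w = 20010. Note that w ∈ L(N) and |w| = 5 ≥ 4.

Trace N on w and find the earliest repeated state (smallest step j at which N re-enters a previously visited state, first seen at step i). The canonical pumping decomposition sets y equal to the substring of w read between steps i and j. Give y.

0

Run of N on w = 2 0 0 1 0:
  step 0: A  (start)
  step 1: C  (read 2: A→C)
  step 2: C  (read 0: C→C)   ← first repeat (C seen earlier)
  step 3: C  (read 0: C→C)
  step 4: A  (read 1: C→A)
  step 5: A  (read 0: A→A)

So i = 1, j = 2, giving x = w[0:1] = 2, y = w[1:2] = 0, z = w[2:5] = 010.
Check: |xy| = 2 ≤ 4 and |y| = 1 ≥ 1. Reading y takes N from C back to C, so every xyⁱz is accepted.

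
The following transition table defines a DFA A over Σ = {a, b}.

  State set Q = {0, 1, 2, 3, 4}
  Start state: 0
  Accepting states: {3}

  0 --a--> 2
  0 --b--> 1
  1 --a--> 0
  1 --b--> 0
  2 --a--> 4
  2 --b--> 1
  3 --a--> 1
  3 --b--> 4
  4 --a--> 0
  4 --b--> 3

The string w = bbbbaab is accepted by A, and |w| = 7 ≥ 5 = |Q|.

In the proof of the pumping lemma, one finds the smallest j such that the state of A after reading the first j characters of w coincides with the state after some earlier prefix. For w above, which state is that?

Run of A on w = b b b b a a b:
  step 0: 0  (start)
  step 1: 1  (read b: 0→1)
  step 2: 0  (read b: 1→0)   ← first repeat (0 seen earlier)
  step 3: 1  (read b: 0→1)
  step 4: 0  (read b: 1→0)
  step 5: 2  (read a: 0→2)
  step 6: 4  (read a: 2→4)
  step 7: 3  (read b: 4→3)

The earliest repeat is at step j = 2: A is in 0, which it already visited at step i = 0.

0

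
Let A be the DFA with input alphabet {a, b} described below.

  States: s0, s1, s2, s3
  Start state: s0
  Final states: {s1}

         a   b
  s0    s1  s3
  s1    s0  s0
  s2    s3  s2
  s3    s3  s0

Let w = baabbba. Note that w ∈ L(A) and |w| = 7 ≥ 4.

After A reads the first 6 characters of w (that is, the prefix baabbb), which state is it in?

s0

Run of A on the first 6 characters of w = b a a b b b:
  step 0: s0  (start)
  step 1: s3  (read b: s0→s3)
  step 2: s3  (read a: s3→s3)
  step 3: s3  (read a: s3→s3)
  step 4: s0  (read b: s3→s0)
  step 5: s3  (read b: s0→s3)
  step 6: s0  (read b: s3→s0)

After reading 6 characters, A is in state s0.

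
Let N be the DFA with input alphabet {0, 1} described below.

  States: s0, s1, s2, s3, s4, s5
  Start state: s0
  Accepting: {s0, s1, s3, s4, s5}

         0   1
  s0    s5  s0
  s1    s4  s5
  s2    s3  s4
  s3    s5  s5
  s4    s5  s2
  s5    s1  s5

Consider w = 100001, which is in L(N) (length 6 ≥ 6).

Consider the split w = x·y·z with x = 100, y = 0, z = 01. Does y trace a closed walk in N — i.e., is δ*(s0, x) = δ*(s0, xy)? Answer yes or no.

no

Run of N on the first 4 characters of w = 1 0 0 0:
  step 0: s0  (start)
  step 1: s0  (read 1: s0→s0)
  step 2: s5  (read 0: s0→s5)
  step 3: s1  (read 0: s5→s1)
  step 4: s4  (read 0: s1→s4)

After x (step 3): s1. After xy (step 4): s4.
They differ (s1 ≠ s4), so y is not a cycle from the state after x; this split is not the one the pumping-lemma construction produces, and pumping y need not keep the string in L(N).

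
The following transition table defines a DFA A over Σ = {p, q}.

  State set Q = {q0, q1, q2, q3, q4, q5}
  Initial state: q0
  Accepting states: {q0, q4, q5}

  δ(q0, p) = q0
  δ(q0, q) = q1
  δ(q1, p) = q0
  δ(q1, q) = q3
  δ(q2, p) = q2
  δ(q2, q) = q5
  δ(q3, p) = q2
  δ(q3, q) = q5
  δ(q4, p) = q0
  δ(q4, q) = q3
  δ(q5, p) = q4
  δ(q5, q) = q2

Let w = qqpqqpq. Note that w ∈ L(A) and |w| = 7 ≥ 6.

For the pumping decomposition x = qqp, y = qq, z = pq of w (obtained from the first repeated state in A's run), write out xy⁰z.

qqppq

xy⁰z = xz = qqp·pq = qqppq.
Reading y = qq takes A from q2 back to q2, so after x the machine is still in q2, and z then leads to the accepting state q5. Hence qqppq ∈ L(A).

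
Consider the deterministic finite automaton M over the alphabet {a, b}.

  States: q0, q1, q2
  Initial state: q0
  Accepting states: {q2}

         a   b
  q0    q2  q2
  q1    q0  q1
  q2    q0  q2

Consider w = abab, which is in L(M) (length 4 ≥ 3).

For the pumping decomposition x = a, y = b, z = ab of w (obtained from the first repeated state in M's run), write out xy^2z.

abbab

xy^2z = a·b·b·ab = abbab.
Reading y = b takes M from q2 back to q2, so after x·y·y the machine is still in q2, and z then leads to the accepting state q2. Hence abbab ∈ L(M).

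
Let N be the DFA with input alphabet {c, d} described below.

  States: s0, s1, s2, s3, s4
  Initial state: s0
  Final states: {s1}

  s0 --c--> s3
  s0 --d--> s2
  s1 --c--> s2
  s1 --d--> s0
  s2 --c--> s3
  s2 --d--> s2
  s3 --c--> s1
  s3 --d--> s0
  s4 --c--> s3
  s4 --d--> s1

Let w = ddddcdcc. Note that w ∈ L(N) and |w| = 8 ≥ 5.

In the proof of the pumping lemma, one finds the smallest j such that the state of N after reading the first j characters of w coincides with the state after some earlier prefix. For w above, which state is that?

s2

Run of N on w = d d d d c d c c:
  step 0: s0  (start)
  step 1: s2  (read d: s0→s2)
  step 2: s2  (read d: s2→s2)   ← first repeat (s2 seen earlier)
  step 3: s2  (read d: s2→s2)
  step 4: s2  (read d: s2→s2)
  step 5: s3  (read c: s2→s3)
  step 6: s0  (read d: s3→s0)
  step 7: s3  (read c: s0→s3)
  step 8: s1  (read c: s3→s1)

The earliest repeat is at step j = 2: N is in s2, which it already visited at step i = 1.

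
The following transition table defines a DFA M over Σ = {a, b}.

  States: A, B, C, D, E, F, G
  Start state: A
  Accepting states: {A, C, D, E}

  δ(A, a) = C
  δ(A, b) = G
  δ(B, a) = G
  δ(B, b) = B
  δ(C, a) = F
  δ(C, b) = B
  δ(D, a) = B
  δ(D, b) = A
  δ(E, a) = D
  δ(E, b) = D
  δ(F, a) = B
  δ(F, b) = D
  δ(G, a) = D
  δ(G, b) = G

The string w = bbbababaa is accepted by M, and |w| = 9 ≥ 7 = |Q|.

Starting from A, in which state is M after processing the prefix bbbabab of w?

B

State sequence: A -b-> G -b-> G -b-> G -a-> D -b-> A -a-> C -b-> B

After reading 7 characters, M is in state B.
(This kind of state-tracing is the core of the pumping-lemma construction: with 7 states, pigeonhole forces a repeat within the first 7 steps.)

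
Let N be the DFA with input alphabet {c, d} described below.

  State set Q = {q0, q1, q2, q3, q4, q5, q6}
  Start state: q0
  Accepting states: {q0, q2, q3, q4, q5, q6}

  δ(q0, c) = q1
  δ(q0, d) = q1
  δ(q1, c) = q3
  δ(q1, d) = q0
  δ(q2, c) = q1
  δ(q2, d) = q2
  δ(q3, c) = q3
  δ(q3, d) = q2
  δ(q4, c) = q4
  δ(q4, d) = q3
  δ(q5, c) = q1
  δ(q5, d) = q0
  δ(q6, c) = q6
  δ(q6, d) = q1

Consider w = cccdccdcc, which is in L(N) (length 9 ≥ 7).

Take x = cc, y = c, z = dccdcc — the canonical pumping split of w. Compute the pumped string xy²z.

xy^2z = cc·c·c·dccdcc = ccccdccdcc.
Reading y = c takes N from q3 back to q3, so after x·y·y the machine is still in q3, and z then leads to the accepting state q3. Hence ccccdccdcc ∈ L(N).

ccccdccdcc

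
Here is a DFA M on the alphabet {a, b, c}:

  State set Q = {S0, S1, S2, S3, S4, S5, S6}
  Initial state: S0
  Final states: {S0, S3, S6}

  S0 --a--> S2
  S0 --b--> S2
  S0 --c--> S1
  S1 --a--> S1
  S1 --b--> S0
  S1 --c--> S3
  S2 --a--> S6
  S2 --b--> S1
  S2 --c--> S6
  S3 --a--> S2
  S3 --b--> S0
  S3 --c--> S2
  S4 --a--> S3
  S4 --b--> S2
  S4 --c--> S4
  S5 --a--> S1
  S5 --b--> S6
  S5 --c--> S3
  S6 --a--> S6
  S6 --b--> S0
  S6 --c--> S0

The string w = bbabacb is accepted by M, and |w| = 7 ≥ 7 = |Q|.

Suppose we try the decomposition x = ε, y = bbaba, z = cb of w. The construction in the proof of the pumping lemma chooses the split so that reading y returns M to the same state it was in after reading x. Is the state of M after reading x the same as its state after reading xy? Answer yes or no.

no

Run of M on the first 5 characters of w = b b a b a:
  step 0: S0  (start)
  step 1: S2  (read b: S0→S2)
  step 2: S1  (read b: S2→S1)
  step 3: S1  (read a: S1→S1)
  step 4: S0  (read b: S1→S0)
  step 5: S2  (read a: S0→S2)

After x (step 0): S0. After xy (step 5): S2.
They differ (S0 ≠ S2), so y is not a cycle from the state after x; this split is not the one the pumping-lemma construction produces, and pumping y need not keep the string in L(M).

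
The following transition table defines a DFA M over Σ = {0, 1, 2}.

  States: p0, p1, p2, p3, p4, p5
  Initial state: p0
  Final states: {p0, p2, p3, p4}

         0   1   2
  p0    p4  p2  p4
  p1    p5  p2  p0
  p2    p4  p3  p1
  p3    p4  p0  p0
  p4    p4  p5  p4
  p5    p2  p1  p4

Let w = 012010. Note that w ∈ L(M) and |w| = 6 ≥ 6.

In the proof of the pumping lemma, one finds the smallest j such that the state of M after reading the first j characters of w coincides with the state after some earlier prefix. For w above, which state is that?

State sequence: p0 -0-> p4 -1-> p5 -2-> p4 -0-> p4 -1-> p5 -0-> p2
First repeat at step 3: p4 was already visited.

The earliest repeat is at step j = 3: M is in p4, which it already visited at step i = 1.
With |Q| = 6, pigeonhole forces a state repeat no later than step 6; the substring read between the first and second visits to that state can be pumped.

p4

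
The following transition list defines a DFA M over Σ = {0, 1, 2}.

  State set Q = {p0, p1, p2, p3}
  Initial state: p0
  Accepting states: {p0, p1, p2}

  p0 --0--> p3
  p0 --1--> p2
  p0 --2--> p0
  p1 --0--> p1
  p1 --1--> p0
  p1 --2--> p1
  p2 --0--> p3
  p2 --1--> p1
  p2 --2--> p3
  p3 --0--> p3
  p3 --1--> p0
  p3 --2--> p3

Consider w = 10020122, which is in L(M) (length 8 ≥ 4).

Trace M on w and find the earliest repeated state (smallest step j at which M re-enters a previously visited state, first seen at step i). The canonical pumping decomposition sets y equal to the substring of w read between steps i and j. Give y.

State sequence: p0 -1-> p2 -0-> p3 -0-> p3 -2-> p3 -0-> p3 -1-> p0 -2-> p0 -2-> p0
First repeat at step 3: p3 was already visited.

So i = 2, j = 3, giving x = w[0:2] = 10, y = w[2:3] = 0, z = w[3:8] = 20122.
Check: |xy| = 3 ≤ 4 and |y| = 1 ≥ 1. Reading y takes M from p3 back to p3, so every xyⁱz is accepted.
Since M has 4 states, any run of length ≥ 4 visits 4+1 states, so by pigeonhole some state repeats within the first 4 steps — that repeat gives the pumpable loop.

0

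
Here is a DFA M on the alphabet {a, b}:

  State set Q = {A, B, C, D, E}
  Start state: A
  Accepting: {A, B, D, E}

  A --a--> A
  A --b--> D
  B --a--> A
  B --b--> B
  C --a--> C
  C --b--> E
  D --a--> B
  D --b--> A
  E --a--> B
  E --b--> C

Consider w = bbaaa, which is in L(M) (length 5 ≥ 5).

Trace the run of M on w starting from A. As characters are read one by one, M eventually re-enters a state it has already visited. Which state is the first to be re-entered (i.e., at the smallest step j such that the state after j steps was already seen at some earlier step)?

State sequence: A -b-> D -b-> A -a-> A -a-> A -a-> A
First repeat at step 2: A was already visited.

The earliest repeat is at step j = 2: M is in A, which it already visited at step i = 0.
Since M has 5 states, any run of length ≥ 5 visits 5+1 states, so by pigeonhole some state repeats within the first 5 steps — that repeat gives the pumpable loop.

A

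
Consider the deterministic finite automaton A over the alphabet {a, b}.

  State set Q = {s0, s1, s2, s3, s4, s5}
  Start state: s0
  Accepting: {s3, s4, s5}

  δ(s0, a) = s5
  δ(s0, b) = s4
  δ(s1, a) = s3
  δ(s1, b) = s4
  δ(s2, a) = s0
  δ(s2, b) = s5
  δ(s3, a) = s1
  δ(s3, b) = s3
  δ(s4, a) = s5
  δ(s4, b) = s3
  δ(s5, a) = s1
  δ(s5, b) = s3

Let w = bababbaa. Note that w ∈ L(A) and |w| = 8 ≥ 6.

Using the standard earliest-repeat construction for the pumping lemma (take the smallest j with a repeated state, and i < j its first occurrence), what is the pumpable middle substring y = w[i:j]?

State sequence: s0 -b-> s4 -a-> s5 -b-> s3 -a-> s1 -b-> s4 -b-> s3 -a-> s1 -a-> s3
First repeat at step 5: s4 was already visited.

So i = 1, j = 5, giving x = w[0:1] = b, y = w[1:5] = abab, z = w[5:8] = baa.
Check: |xy| = 5 ≤ 6 and |y| = 4 ≥ 1. Reading y takes A from s4 back to s4, so every xyⁱz is accepted.

abab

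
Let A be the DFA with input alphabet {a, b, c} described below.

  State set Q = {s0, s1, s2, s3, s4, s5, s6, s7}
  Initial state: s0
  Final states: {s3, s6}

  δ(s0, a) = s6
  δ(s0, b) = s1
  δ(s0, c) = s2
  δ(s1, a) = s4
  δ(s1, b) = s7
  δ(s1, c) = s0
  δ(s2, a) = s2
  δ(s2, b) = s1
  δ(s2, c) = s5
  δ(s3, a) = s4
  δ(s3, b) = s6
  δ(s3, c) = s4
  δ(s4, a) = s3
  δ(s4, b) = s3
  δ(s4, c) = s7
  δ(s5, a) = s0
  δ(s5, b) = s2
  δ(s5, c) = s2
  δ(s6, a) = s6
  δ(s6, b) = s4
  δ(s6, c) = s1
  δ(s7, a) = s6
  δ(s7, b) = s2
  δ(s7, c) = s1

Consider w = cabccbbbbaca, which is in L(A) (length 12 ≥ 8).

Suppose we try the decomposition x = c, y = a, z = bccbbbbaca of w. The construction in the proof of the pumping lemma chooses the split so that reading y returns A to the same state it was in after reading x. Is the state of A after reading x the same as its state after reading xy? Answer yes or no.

yes

Run of A on the first 2 characters of w = c a:
  step 0: s0  (start)
  step 1: s2  (read c: s0→s2)
  step 2: s2  (read a: s2→s2)

After x (step 1): s2. After xy (step 2): s2.
They match, so y = a drives A around a cycle from s2 back to itself; pumping y any number of times keeps A in s2 before reading z, and xyⁱz ∈ L(A) for every i ≥ 0.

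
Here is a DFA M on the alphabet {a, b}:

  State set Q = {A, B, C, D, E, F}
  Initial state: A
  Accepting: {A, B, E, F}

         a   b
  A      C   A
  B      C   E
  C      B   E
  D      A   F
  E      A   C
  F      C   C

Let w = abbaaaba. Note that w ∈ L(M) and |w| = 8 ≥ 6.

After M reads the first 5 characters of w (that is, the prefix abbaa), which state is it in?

State sequence: A -a-> C -b-> E -b-> C -a-> B -a-> C

After reading 5 characters, M is in state C.
(This kind of state-tracing is the core of the pumping-lemma construction: with 6 states, pigeonhole forces a repeat within the first 6 steps.)

C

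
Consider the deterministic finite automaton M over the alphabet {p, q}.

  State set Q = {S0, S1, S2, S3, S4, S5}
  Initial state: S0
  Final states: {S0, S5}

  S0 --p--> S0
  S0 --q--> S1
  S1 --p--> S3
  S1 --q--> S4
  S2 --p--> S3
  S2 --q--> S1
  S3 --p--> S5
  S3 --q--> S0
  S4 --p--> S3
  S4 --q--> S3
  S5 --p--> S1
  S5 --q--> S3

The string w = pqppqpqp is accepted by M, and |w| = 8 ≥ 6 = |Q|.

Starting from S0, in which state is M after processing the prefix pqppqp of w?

State sequence: S0 -p-> S0 -q-> S1 -p-> S3 -p-> S5 -q-> S3 -p-> S5

After reading 6 characters, M is in state S5.
(This kind of state-tracing is the core of the pumping-lemma construction: with 6 states, pigeonhole forces a repeat within the first 6 steps.)

S5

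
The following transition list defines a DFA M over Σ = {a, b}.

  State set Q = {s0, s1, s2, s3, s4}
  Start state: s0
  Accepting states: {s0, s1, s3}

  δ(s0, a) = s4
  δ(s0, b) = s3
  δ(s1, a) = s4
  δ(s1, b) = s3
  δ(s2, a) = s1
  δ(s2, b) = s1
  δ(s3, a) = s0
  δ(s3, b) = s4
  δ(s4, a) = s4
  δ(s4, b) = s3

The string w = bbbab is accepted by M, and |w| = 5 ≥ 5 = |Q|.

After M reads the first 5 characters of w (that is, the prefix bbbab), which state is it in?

State sequence: s0 -b-> s3 -b-> s4 -b-> s3 -a-> s0 -b-> s3

After reading 5 characters, M is in state s3.

s3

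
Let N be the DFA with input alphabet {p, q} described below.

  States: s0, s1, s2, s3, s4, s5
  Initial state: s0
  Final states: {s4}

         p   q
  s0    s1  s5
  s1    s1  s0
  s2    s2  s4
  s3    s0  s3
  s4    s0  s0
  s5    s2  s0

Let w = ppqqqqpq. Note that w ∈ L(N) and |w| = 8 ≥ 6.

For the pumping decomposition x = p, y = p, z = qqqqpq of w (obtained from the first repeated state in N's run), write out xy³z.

xy^3z = p·p·p·p·qqqqpq = ppppqqqqpq.
Reading y = p takes N from s1 back to s1, so after x·y·y·y the machine is still in s1, and z then leads to the accepting state s4. Hence ppppqqqqpq ∈ L(N).

ppppqqqqpq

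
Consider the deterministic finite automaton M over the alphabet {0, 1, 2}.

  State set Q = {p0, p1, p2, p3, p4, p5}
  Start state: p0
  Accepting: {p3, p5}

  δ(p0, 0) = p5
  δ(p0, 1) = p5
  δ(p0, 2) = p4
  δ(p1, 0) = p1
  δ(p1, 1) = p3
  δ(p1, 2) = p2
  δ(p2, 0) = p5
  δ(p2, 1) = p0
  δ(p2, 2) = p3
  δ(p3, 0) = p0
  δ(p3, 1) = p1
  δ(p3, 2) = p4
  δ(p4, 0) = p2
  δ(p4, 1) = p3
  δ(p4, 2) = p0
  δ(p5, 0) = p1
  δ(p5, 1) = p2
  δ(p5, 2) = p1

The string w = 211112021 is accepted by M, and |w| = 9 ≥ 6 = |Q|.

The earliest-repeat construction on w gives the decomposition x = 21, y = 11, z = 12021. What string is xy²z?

xy^2z = 21·11·11·12021 = 21111112021.
Reading y = 11 takes M from p3 back to p3, so after x·y·y the machine is still in p3, and z then leads to the accepting state p3. Hence 21111112021 ∈ L(M).

21111112021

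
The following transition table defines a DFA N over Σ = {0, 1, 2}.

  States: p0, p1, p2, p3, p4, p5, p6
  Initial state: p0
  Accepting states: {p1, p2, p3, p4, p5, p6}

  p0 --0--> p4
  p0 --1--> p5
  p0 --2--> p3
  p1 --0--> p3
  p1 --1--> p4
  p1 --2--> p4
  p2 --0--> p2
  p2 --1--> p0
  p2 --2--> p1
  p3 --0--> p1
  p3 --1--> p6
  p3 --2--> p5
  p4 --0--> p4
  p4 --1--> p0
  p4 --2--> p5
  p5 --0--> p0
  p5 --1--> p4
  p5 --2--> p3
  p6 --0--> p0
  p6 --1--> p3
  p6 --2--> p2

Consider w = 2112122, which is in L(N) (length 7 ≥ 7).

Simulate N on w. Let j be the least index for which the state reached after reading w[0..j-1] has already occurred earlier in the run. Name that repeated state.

State sequence: p0 -2-> p3 -1-> p6 -1-> p3 -2-> p5 -1-> p4 -2-> p5 -2-> p3
First repeat at step 3: p3 was already visited.

The earliest repeat is at step j = 3: N is in p3, which it already visited at step i = 1.
With |Q| = 7, pigeonhole forces a state repeat no later than step 7; the substring read between the first and second visits to that state can be pumped.

p3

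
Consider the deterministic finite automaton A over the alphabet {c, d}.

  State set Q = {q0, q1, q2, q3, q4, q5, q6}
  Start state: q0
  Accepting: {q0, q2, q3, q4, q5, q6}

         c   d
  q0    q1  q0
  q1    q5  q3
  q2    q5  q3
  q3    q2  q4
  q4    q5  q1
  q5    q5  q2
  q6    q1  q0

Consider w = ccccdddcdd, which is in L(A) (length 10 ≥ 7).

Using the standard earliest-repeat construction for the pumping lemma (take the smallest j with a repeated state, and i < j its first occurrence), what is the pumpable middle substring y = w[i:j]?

Run of A on w = c c c c d d d c d d:
  step 0: q0  (start)
  step 1: q1  (read c: q0→q1)
  step 2: q5  (read c: q1→q5)
  step 3: q5  (read c: q5→q5)   ← first repeat (q5 seen earlier)
  step 4: q5  (read c: q5→q5)
  step 5: q2  (read d: q5→q2)
  step 6: q3  (read d: q2→q3)
  step 7: q4  (read d: q3→q4)
  step 8: q5  (read c: q4→q5)
  step 9: q2  (read d: q5→q2)
  step 10: q3  (read d: q2→q3)

So i = 2, j = 3, giving x = w[0:2] = cc, y = w[2:3] = c, z = w[3:10] = cdddcdd.
Check: |xy| = 3 ≤ 7 and |y| = 1 ≥ 1. Reading y takes A from q5 back to q5, so every xyⁱz is accepted.
With |Q| = 7, pigeonhole forces a state repeat no later than step 7; the substring read between the first and second visits to that state can be pumped.

c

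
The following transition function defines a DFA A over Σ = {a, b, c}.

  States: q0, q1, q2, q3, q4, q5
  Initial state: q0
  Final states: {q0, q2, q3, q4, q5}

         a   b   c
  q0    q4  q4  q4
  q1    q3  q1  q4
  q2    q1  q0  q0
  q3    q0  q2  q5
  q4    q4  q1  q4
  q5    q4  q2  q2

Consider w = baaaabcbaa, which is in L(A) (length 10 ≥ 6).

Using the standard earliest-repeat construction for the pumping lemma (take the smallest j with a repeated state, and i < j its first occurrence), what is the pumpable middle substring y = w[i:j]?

a

Run of A on w = b a a a a b c b a a:
  step 0: q0  (start)
  step 1: q4  (read b: q0→q4)
  step 2: q4  (read a: q4→q4)   ← first repeat (q4 seen earlier)
  step 3: q4  (read a: q4→q4)
  step 4: q4  (read a: q4→q4)
  step 5: q4  (read a: q4→q4)
  step 6: q1  (read b: q4→q1)
  step 7: q4  (read c: q1→q4)
  step 8: q1  (read b: q4→q1)
  step 9: q3  (read a: q1→q3)
  step 10: q0  (read a: q3→q0)

So i = 1, j = 2, giving x = w[0:1] = b, y = w[1:2] = a, z = w[2:10] = aaabcbaa.
Check: |xy| = 2 ≤ 6 and |y| = 1 ≥ 1. Reading y takes A from q4 back to q4, so every xyⁱz is accepted.
The DFA has 6 states, so the proof of the pumping lemma guarantees a repeated state among the first 6+1 visited; the segment between the two visits is the pumpable y.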